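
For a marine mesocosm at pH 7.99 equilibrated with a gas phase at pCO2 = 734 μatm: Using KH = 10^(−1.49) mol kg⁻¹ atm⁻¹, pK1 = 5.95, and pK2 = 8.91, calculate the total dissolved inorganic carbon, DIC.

DIC = 2.94 mmol/kg

[CO2*] = KH · pCO2 = 10^(−1.49) × 734×10^-6 = 2.375×10^-5 mol/kg
α₀ = 1/(1 + K1/[H⁺] + K1K2/[H⁺]²) = 1/(1 + 10^+2.04 + 10^+1.12) = 0.008076
DIC = [CO2*]/α₀ = 2.375×10^-5 / 0.008076 = 2.94 mmol/kg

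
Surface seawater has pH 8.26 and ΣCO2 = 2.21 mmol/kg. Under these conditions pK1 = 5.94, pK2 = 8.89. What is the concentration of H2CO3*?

α₀ = 1 / (1 + K1/[H⁺] + K1K2/[H⁺]²) = 1 / (1 + 10^+2.32 + 10^+1.69)
   = 1 / (1 + 208.93 + 48.978) = 1/258.91 = 0.003862
[CO2*] = α₀ × DIC = 0.003862 × 2.21 = 0.00854 mmol/kg = 8.54 μmol/kg

[CO2*] = 8.54 μmol/kg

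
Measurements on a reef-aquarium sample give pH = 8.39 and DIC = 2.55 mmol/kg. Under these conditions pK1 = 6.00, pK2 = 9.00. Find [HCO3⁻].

α₁ = 1 / (1 + [H⁺]/K1 + K2/[H⁺]) = 1 / (1 + 10^-2.39 + 10^-0.61)
   = 1 / (1 + 0.0040738 + 0.24547) = 1/1.2495 = 0.8003
[HCO3⁻] = α₁ × DIC = 0.8003 × 2.55 = 2.04 mmol/kg

[HCO3⁻] = 2.04 mmol/kg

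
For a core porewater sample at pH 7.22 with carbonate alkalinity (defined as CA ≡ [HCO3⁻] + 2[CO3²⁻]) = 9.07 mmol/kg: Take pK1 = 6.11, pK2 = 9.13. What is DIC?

DIC = 9.65 mmol/kg

CA = [HCO3⁻] + 2[CO3²⁻] = (α₁ + 2α₂)·DIC
At pH 7.22: [H⁺]/K1 = 10^-1.11 = 0.077625, K2/[H⁺] = 10^-1.91 = 0.012303
α₁ = 1/(1 + 0.077625 + 0.012303) = 1/1.0899 = 0.9175; α₂ = α₁·K2/[H⁺] = 0.01129
α₁ + 2α₂ = 0.9401
DIC = CA / (α₁ + 2α₂) = 9.07 / 0.9401 = 9.65 mmol/kg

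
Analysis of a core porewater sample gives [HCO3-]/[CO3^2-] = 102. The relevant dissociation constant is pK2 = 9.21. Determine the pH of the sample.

pH = 7.20

From K2 = [H⁺][CO3^2-]/[HCO3-]:  pH = pK2 − log₁₀([HCO3-]/[CO3^2-])
log₁₀(102) = +2.009
pH = 9.21 − (+2.009) = 7.20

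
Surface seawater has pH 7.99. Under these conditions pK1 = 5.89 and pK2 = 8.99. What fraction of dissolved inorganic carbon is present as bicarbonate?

α₁ = 0.903

α₁ = 1 / (1 + [H⁺]/K1 + K2/[H⁺]) = 1 / (1 + 10^-2.10 + 10^-1.00)
   = 1 / (1 + 0.0079433 + 0.10000) = 1/1.1079 = 0.9026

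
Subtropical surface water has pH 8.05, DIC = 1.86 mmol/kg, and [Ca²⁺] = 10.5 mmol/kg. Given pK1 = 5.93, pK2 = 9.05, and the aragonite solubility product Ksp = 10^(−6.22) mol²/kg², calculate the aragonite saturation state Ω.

Ω = 2.93

α₂ = 1 / (1 + [H⁺]/K2 + [H⁺]²/(K1K2)) = 1 / (1 + 10^+1.00 + 10^-1.12)
   = 1 / (1 + 10.000 + 0.075858) = 1/11.076 = 0.09029
[CO3²⁻] = α₂ × DIC = 0.09029 × 1.86 = 0.1679 mmol/kg
Ksp = 10^(−6.22) = 6.026×10^-7
Ω = [Ca²⁺][CO3²⁻]/Ksp = (10.5×10^-3)(1.679×10^-4) / 6.026×10^-7 = 2.93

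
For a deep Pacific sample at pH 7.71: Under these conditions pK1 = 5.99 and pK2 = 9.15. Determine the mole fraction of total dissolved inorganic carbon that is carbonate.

α₂ = 0.0344

α₂ = 1 / (1 + [H⁺]/K2 + [H⁺]²/(K1K2)) = 1 / (1 + 10^+1.44 + 10^-0.28)
   = 1 / (1 + 27.542 + 0.52481) = 1/29.067 = 0.03440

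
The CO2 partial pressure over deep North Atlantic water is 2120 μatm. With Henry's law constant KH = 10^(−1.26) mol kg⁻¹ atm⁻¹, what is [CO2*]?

[CO2*] = 117 μmol/kg

KH = 10^(−1.26) = 5.495×10^-2 mol kg⁻¹ atm⁻¹
[CO2*] = KH · pCO2 = 5.495×10^-2 × 2120×10^-6 atm = 1.17×10^-4 mol/kg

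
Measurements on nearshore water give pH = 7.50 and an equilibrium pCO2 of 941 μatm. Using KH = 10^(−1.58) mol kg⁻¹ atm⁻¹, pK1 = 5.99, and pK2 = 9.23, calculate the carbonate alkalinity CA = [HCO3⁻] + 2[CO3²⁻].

CA = 0.831 mmol/kg

[CO2*] = KH · pCO2 = 10^(−1.58) × 941×10^-6 = 2.475×10^-5 mol/kg
α₀ = 1/(1 + K1/[H⁺] + K1K2/[H⁺]²) = 1/(1 + 10^+1.51 + 10^-0.22) = 0.02944
DIC = [CO2*]/α₀ = 2.475×10^-5 / 0.02944 = 0.8406 mmol/kg
CA = (α₁ + 2α₂)·DIC = (0.9528 + 2×0.01774) × 0.8406 = 0.831 mmol/kg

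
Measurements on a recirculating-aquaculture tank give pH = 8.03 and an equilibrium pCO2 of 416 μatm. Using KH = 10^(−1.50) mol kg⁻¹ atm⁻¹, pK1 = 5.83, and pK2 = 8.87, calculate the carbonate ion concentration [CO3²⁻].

[CO3²⁻] = 0.301 mmol/kg

[CO2*] = KH · pCO2 = 10^(−1.50) × 416×10^-6 = 1.316×10^-5 mol/kg
α₀ = 1/(1 + K1/[H⁺] + K1K2/[H⁺]²) = 1/(1 + 10^+2.20 + 10^+1.36) = 0.005483
DIC = [CO2*]/α₀ = 1.316×10^-5 / 0.005483 = 2.399 mmol/kg
[CO3²⁻] = α₂·DIC; α₂ = 0.1256, so [CO3²⁻] = 0.1256 × 2.399 = 0.301 mmol/kg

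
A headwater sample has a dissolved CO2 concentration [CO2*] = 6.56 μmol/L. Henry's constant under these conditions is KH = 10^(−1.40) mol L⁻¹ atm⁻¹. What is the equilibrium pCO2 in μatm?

KH = 10^(−1.40) = 3.981×10^-2 mol L⁻¹ atm⁻¹
pCO2 = [CO2*]/KH = 6.56×10^-6 / 3.981×10^-2 = 1.65×10^-4 atm = 165 μatm

pCO2 = 165 μatm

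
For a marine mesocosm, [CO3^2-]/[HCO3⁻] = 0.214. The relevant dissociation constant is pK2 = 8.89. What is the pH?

From K2 = [H⁺][CO3^2-]/[HCO3⁻]:  pH = pK2 + log₁₀([CO3^2-]/[HCO3⁻])
log₁₀(0.214) = -0.670
pH = 8.89 + (-0.670) = 8.22

pH = 8.22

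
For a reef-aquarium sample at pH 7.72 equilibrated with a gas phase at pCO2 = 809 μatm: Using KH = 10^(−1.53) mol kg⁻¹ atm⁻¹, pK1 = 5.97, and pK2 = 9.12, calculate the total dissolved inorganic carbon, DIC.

[CO2*] = KH · pCO2 = 10^(−1.53) × 809×10^-6 = 2.388×10^-5 mol/kg
α₀ = 1/(1 + K1/[H⁺] + K1K2/[H⁺]²) = 1/(1 + 10^+1.75 + 10^+0.35) = 0.01681
DIC = [CO2*]/α₀ = 2.388×10^-5 / 0.01681 = 1.42 mmol/kg

DIC = 1.42 mmol/kg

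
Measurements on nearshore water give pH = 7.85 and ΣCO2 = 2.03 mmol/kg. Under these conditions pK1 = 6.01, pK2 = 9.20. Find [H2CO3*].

α₀ = 1 / (1 + K1/[H⁺] + K1K2/[H⁺]²) = 1 / (1 + 10^+1.84 + 10^+0.49)
   = 1 / (1 + 69.183 + 3.0903) = 1/73.273 = 0.01365
[CO2*] = α₀ × DIC = 0.01365 × 2.03 = 0.0277 mmol/kg

[CO2*] = 0.0277 mmol/kg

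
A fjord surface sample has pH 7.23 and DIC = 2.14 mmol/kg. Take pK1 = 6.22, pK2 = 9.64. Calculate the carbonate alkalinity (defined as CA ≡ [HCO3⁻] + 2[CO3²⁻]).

CA = 1.96 mmol/kg

CA = [HCO3⁻] + 2[CO3²⁻] = (α₁ + 2α₂)·DIC
At pH 7.23: [H⁺]/K1 = 10^-1.01 = 0.097724, K2/[H⁺] = 10^-2.41 = 0.0038905
α₁ = 1/(1 + 0.097724 + 0.0038905) = 1/1.1016 = 0.9078; α₂ = α₁·K2/[H⁺] = 0.003532
α₁ + 2α₂ = 0.9148
CA = 0.9148 × 2.14 = 1.96 mmol/kg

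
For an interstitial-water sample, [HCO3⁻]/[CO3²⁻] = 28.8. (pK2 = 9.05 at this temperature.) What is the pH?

From K2 = [H⁺][CO3²⁻]/[HCO3⁻]:  pH = pK2 − log₁₀([HCO3⁻]/[CO3²⁻])
log₁₀(28.8) = +1.459
pH = 9.05 − (+1.459) = 7.59

pH = 7.59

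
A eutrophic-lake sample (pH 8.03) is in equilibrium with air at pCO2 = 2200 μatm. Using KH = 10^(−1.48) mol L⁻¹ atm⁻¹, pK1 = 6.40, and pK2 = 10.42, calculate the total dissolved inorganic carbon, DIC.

DIC = 3.19 mmol/L

[CO2*] = KH · pCO2 = 10^(−1.48) × 2200×10^-6 = 7.285×10^-5 mol/L
α₀ = 1/(1 + K1/[H⁺] + K1K2/[H⁺]²) = 1/(1 + 10^+1.63 + 10^-0.76) = 0.02281
DIC = [CO2*]/α₀ = 7.285×10^-5 / 0.02281 = 3.19 mmol/L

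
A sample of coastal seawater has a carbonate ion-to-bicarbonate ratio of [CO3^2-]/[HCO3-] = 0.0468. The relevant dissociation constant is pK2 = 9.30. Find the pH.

pH = 7.97

From K2 = [H⁺][CO3^2-]/[HCO3-]:  pH = pK2 + log₁₀([CO3^2-]/[HCO3-])
log₁₀(0.0468) = -1.330
pH = 9.30 + (-1.330) = 7.97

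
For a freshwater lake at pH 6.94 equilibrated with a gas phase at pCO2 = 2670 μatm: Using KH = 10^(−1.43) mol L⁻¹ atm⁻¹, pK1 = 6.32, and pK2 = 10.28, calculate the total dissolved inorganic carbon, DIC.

DIC = 0.513 mmol/L

[CO2*] = KH · pCO2 = 10^(−1.43) × 2670×10^-6 = 9.920×10^-5 mol/L
α₀ = 1/(1 + K1/[H⁺] + K1K2/[H⁺]²) = 1/(1 + 10^+0.62 + 10^-2.72) = 0.1934
DIC = [CO2*]/α₀ = 9.920×10^-5 / 0.1934 = 0.513 mmol/L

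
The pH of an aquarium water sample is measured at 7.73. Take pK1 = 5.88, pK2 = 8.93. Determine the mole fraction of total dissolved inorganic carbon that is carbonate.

α₂ = 0.0586

α₂ = 1 / (1 + [H⁺]/K2 + [H⁺]²/(K1K2)) = 1 / (1 + 10^+1.20 + 10^-0.65)
   = 1 / (1 + 15.849 + 0.22387) = 1/17.073 = 0.05857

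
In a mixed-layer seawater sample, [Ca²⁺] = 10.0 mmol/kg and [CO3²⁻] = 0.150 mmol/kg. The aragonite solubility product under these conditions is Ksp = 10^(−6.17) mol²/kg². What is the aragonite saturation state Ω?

Ksp = 10^(−6.17) = 6.761×10^-7
Ω = [Ca²⁺][CO3²⁻]/Ksp = (10.0×10^-3)(0.150×10^-3) / 6.761×10^-7 = 2.22

Ω = 2.22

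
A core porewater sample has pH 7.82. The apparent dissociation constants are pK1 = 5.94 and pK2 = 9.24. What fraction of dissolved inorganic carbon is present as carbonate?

α₂ = 1 / (1 + [H⁺]/K2 + [H⁺]²/(K1K2)) = 1 / (1 + 10^+1.42 + 10^-0.46)
   = 1 / (1 + 26.303 + 0.34674) = 1/27.649 = 0.03617

α₂ = 0.0362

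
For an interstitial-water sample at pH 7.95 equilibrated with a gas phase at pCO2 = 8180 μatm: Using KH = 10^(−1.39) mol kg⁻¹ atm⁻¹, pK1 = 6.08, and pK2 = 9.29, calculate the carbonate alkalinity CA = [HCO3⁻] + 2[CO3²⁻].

CA = 27.0 mmol/kg

[CO2*] = KH · pCO2 = 10^(−1.39) × 8180×10^-6 = 3.332×10^-4 mol/kg
α₀ = 1/(1 + K1/[H⁺] + K1K2/[H⁺]²) = 1/(1 + 10^+1.87 + 10^+0.53) = 0.01274
DIC = [CO2*]/α₀ = 3.332×10^-4 / 0.01274 = 26.17 mmol/kg
CA = (α₁ + 2α₂)·DIC = (0.9441 + 2×0.04315) × 26.17 = 27.0 mmol/kg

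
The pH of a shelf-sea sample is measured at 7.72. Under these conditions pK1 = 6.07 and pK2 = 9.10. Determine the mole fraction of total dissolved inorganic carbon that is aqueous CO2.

α₀ = 0.0210

α₀ = 1 / (1 + K1/[H⁺] + K1K2/[H⁺]²) = 1 / (1 + 10^+1.65 + 10^+0.27)
   = 1 / (1 + 44.668 + 1.8621) = 1/47.530 = 0.02104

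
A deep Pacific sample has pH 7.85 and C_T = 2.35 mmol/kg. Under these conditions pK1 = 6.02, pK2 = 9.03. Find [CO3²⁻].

[CO3²⁻] = 0.144 mmol/kg

α₂ = 1 / (1 + [H⁺]/K2 + [H⁺]²/(K1K2)) = 1 / (1 + 10^+1.18 + 10^-0.65)
   = 1 / (1 + 15.136 + 0.22387) = 1/16.359 = 0.06113
[CO3²⁻] = α₂ × DIC = 0.06113 × 2.35 = 0.144 mmol/kg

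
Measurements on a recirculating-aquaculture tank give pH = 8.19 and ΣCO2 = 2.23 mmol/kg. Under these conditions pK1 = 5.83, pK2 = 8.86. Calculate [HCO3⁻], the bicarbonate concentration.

[HCO3⁻] = 1.83 mmol/kg

α₁ = 1 / (1 + [H⁺]/K1 + K2/[H⁺]) = 1 / (1 + 10^-2.36 + 10^-0.67)
   = 1 / (1 + 0.0043652 + 0.21380) = 1/1.2182 = 0.8209
[HCO3⁻] = α₁ × DIC = 0.8209 × 2.23 = 1.83 mmol/kg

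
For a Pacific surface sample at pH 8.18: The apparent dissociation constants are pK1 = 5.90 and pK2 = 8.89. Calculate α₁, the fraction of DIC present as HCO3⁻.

α₁ = 1 / (1 + [H⁺]/K1 + K2/[H⁺]) = 1 / (1 + 10^-2.28 + 10^-0.71)
   = 1 / (1 + 0.0052481 + 0.19498) = 1/1.2002 = 0.8332

α₁ = 0.833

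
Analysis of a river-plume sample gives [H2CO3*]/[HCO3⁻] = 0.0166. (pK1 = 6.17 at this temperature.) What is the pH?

From K1 = [H⁺][HCO3⁻]/[H2CO3*]:  pH = pK1 − log₁₀([H2CO3*]/[HCO3⁻])
log₁₀(0.0166) = -1.780
pH = 6.17 − (-1.780) = 7.95

pH = 7.95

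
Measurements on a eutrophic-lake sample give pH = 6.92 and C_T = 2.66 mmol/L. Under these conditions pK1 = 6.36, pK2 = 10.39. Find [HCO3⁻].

α₁ = 1 / (1 + [H⁺]/K1 + K2/[H⁺]) = 1 / (1 + 10^-0.56 + 10^-3.47)
   = 1 / (1 + 0.27542 + 0.00033884) = 1/1.2758 = 0.7838
[HCO3⁻] = α₁ × DIC = 0.7838 × 2.66 = 2.09 mmol/L

[HCO3⁻] = 2.09 mmol/L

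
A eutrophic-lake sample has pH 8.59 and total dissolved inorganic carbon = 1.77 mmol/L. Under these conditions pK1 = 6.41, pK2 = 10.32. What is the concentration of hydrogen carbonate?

α₁ = 1 / (1 + [H⁺]/K1 + K2/[H⁺]) = 1 / (1 + 10^-2.18 + 10^-1.73)
   = 1 / (1 + 0.0066069 + 0.018621) = 1/1.0252 = 0.9754
[HCO3⁻] = α₁ × DIC = 0.9754 × 1.77 = 1.73 mmol/L

[HCO3⁻] = 1.73 mmol/L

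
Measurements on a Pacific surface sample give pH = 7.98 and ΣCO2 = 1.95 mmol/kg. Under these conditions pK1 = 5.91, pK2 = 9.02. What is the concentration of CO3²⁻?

[CO3²⁻] = 0.162 mmol/kg

α₂ = 1 / (1 + [H⁺]/K2 + [H⁺]²/(K1K2)) = 1 / (1 + 10^+1.04 + 10^-1.03)
   = 1 / (1 + 10.965 + 0.093325) = 1/12.058 = 0.08293
[CO3²⁻] = α₂ × DIC = 0.08293 × 1.95 = 0.162 mmol/kg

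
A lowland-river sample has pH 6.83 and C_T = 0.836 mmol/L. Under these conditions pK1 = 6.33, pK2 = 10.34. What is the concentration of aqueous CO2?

α₀ = 1 / (1 + K1/[H⁺] + K1K2/[H⁺]²) = 1 / (1 + 10^+0.50 + 10^-3.01)
   = 1 / (1 + 3.1623 + 0.00097724) = 1/4.1633 = 0.2402
[CO2*] = α₀ × DIC = 0.2402 × 0.836 = 0.201 mmol/L

[CO2*] = 0.201 mmol/L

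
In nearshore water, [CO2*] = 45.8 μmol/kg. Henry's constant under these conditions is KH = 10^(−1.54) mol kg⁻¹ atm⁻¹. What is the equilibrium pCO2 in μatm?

pCO2 = 1590 μatm

KH = 10^(−1.54) = 2.884×10^-2 mol kg⁻¹ atm⁻¹
pCO2 = [CO2*]/KH = 45.8×10^-6 / 2.884×10^-2 = 1.59×10^-3 atm = 1590 μatm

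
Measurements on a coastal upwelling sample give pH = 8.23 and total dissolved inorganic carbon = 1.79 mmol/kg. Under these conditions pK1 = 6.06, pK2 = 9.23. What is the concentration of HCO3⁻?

α₁ = 1 / (1 + [H⁺]/K1 + K2/[H⁺]) = 1 / (1 + 10^-2.17 + 10^-1.00)
   = 1 / (1 + 0.0067608 + 0.10000) = 1/1.1068 = 0.9035
[HCO3⁻] = α₁ × DIC = 0.9035 × 1.79 = 1.62 mmol/kg

[HCO3⁻] = 1.62 mmol/kg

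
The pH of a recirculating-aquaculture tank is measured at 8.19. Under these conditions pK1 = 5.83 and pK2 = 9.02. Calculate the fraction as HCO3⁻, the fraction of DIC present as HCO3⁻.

α₁ = 1 / (1 + [H⁺]/K1 + K2/[H⁺]) = 1 / (1 + 10^-2.36 + 10^-0.83)
   = 1 / (1 + 0.0043652 + 0.14791) = 1/1.1523 = 0.8678

α₁ = 0.868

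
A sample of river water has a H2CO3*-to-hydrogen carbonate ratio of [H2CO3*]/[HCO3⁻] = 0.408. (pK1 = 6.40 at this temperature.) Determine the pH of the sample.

pH = 6.79

From K1 = [H⁺][HCO3⁻]/[H2CO3*]:  pH = pK1 − log₁₀([H2CO3*]/[HCO3⁻])
log₁₀(0.408) = -0.389
pH = 6.40 − (-0.389) = 6.79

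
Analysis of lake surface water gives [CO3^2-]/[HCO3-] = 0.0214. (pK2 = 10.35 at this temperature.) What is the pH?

pH = 8.68

From K2 = [H⁺][CO3^2-]/[HCO3-]:  pH = pK2 + log₁₀([CO3^2-]/[HCO3-])
log₁₀(0.0214) = -1.670
pH = 10.35 + (-1.670) = 8.68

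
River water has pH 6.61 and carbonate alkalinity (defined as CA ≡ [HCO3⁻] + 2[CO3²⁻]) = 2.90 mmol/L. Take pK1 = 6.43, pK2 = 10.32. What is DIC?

DIC = 4.81 mmol/L

CA = [HCO3⁻] + 2[CO3²⁻] = (α₁ + 2α₂)·DIC
At pH 6.61: [H⁺]/K1 = 10^-0.18 = 0.66069, K2/[H⁺] = 10^-3.71 = 0.00019498
α₁ = 1/(1 + 0.66069 + 0.00019498) = 1/1.6609 = 0.6021; α₂ = α₁·K2/[H⁺] = 0.0001174
α₁ + 2α₂ = 0.6023
DIC = CA / (α₁ + 2α₂) = 2.90 / 0.6023 = 4.81 mmol/L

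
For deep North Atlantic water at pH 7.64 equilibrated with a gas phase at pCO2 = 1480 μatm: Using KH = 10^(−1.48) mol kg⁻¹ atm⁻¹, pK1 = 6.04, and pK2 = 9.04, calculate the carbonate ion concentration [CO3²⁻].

[CO3²⁻] = 0.0777 mmol/kg

[CO2*] = KH · pCO2 = 10^(−1.48) × 1480×10^-6 = 4.901×10^-5 mol/kg
α₀ = 1/(1 + K1/[H⁺] + K1K2/[H⁺]²) = 1/(1 + 10^+1.60 + 10^+0.20) = 0.02359
DIC = [CO2*]/α₀ = 4.901×10^-5 / 0.02359 = 2.078 mmol/kg
[CO3²⁻] = α₂·DIC; α₂ = 0.03738, so [CO3²⁻] = 0.03738 × 2.078 = 0.0777 mmol/kg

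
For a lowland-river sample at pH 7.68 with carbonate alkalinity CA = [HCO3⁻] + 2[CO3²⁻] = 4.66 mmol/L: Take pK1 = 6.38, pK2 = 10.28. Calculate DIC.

CA = [HCO3⁻] + 2[CO3²⁻] = (α₁ + 2α₂)·DIC
At pH 7.68: [H⁺]/K1 = 10^-1.30 = 0.050119, K2/[H⁺] = 10^-2.60 = 0.0025119
α₁ = 1/(1 + 0.050119 + 0.0025119) = 1/1.0526 = 0.9500; α₂ = α₁·K2/[H⁺] = 0.002386
α₁ + 2α₂ = 0.9548
DIC = CA / (α₁ + 2α₂) = 4.66 / 0.9548 = 4.88 mmol/L

DIC = 4.88 mmol/L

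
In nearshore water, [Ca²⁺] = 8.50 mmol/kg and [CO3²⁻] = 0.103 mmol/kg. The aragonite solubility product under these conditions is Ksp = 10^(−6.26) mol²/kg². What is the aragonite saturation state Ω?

Ksp = 10^(−6.26) = 5.495×10^-7
Ω = [Ca²⁺][CO3²⁻]/Ksp = (8.50×10^-3)(0.103×10^-3) / 5.495×10^-7 = 1.59

Ω = 1.59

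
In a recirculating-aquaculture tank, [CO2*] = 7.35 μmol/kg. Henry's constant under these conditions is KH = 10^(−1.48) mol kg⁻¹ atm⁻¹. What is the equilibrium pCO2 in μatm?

KH = 10^(−1.48) = 3.311×10^-2 mol kg⁻¹ atm⁻¹
pCO2 = [CO2*]/KH = 7.35×10^-6 / 3.311×10^-2 = 2.22×10^-4 atm = 222 μatm

pCO2 = 222 μatm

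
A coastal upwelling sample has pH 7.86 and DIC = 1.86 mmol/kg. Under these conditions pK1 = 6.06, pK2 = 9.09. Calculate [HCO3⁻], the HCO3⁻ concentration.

[HCO3⁻] = 1.73 mmol/kg

α₁ = 1 / (1 + [H⁺]/K1 + K2/[H⁺]) = 1 / (1 + 10^-1.80 + 10^-1.23)
   = 1 / (1 + 0.015849 + 0.058884) = 1/1.0747 = 0.9305
[HCO3⁻] = α₁ × DIC = 0.9305 × 1.86 = 1.73 mmol/kg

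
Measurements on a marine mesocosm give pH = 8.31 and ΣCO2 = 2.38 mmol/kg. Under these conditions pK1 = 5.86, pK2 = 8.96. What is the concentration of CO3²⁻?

[CO3²⁻] = 0.434 mmol/kg

α₂ = 1 / (1 + [H⁺]/K2 + [H⁺]²/(K1K2)) = 1 / (1 + 10^+0.65 + 10^-1.80)
   = 1 / (1 + 4.4668 + 0.015849) = 1/5.4827 = 0.1824
[CO3²⁻] = α₂ × DIC = 0.1824 × 2.38 = 0.434 mmol/kg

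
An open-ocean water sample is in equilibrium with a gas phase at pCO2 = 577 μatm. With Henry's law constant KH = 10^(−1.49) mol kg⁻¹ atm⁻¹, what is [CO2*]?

[CO2*] = 18.7 μmol/kg

KH = 10^(−1.49) = 3.236×10^-2 mol kg⁻¹ atm⁻¹
[CO2*] = KH · pCO2 = 3.236×10^-2 × 577×10^-6 atm = 1.87×10^-5 mol/kg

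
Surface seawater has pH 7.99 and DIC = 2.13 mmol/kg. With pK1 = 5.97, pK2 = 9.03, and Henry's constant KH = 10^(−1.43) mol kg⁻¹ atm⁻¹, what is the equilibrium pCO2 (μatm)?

α₀ = 1 / (1 + K1/[H⁺] + K1K2/[H⁺]²) = 1 / (1 + 10^+2.02 + 10^+0.98)
   = 1 / (1 + 104.71 + 9.5499) = 1/115.26 = 0.008676
[CO2*] = α₀ × DIC = 0.008676 × 2.13 = 0.01848 mmol/kg = 18.48 μmol/kg
pCO2 = [CO2*]/KH = 1.848×10^-5 / 3.715×10^-2 = 497 μatm

pCO2 = 497 μatm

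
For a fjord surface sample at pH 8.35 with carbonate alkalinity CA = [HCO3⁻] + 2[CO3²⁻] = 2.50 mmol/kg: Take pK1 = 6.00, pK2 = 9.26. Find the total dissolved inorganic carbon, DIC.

DIC = 2.26 mmol/kg

CA = [HCO3⁻] + 2[CO3²⁻] = (α₁ + 2α₂)·DIC
At pH 8.35: [H⁺]/K1 = 10^-2.35 = 0.0044668, K2/[H⁺] = 10^-0.91 = 0.12303
α₁ = 1/(1 + 0.0044668 + 0.12303) = 1/1.1275 = 0.8869; α₂ = α₁·K2/[H⁺] = 0.1091
α₁ + 2α₂ = 1.1052
DIC = CA / (α₁ + 2α₂) = 2.50 / 1.1052 = 2.26 mmol/kg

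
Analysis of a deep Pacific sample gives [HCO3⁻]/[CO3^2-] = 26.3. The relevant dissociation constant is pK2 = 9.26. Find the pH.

From K2 = [H⁺][CO3^2-]/[HCO3⁻]:  pH = pK2 − log₁₀([HCO3⁻]/[CO3^2-])
log₁₀(26.3) = +1.420
pH = 9.26 − (+1.420) = 7.84

pH = 7.84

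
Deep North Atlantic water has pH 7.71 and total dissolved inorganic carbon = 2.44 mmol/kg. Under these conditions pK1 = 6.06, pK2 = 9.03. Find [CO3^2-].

[CO3²⁻] = 0.109 mmol/kg

α₂ = 1 / (1 + [H⁺]/K2 + [H⁺]²/(K1K2)) = 1 / (1 + 10^+1.32 + 10^-0.33)
   = 1 / (1 + 20.893 + 0.46774) = 1/22.361 = 0.04472
[CO3²⁻] = α₂ × DIC = 0.04472 × 2.44 = 0.109 mmol/kg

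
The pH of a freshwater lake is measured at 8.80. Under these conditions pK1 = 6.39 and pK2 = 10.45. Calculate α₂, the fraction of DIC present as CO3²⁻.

α₂ = 1 / (1 + [H⁺]/K2 + [H⁺]²/(K1K2)) = 1 / (1 + 10^+1.65 + 10^-0.76)
   = 1 / (1 + 44.668 + 0.17378) = 1/45.842 = 0.02181

α₂ = 0.0218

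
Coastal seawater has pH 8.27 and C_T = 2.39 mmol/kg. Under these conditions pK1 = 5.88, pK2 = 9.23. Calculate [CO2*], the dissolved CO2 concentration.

[CO2*] = 8.74 μmol/kg

α₀ = 1 / (1 + K1/[H⁺] + K1K2/[H⁺]²) = 1 / (1 + 10^+2.39 + 10^+1.43)
   = 1 / (1 + 245.47 + 26.915) = 1/273.39 = 0.003658
[CO2*] = α₀ × DIC = 0.003658 × 2.39 = 0.00874 mmol/kg = 8.74 μmol/kg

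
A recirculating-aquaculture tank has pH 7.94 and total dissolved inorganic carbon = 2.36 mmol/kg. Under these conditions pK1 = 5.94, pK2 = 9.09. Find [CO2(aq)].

[CO2*] = 0.0218 mmol/kg

α₀ = 1 / (1 + K1/[H⁺] + K1K2/[H⁺]²) = 1 / (1 + 10^+2.00 + 10^+0.85)
   = 1 / (1 + 100.00 + 7.0795) = 1/108.08 = 0.009252
[CO2*] = α₀ × DIC = 0.009252 × 2.36 = 0.0218 mmol/kg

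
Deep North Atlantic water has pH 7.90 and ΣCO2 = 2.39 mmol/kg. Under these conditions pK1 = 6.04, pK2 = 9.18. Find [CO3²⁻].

α₂ = 1 / (1 + [H⁺]/K2 + [H⁺]²/(K1K2)) = 1 / (1 + 10^+1.28 + 10^-0.58)
   = 1 / (1 + 19.055 + 0.26303) = 1/20.318 = 0.04922
[CO3²⁻] = α₂ × DIC = 0.04922 × 2.39 = 0.118 mmol/kg

[CO3²⁻] = 0.118 mmol/kg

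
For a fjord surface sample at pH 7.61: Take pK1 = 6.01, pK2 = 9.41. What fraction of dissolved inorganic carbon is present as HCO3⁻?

α₁ = 1 / (1 + [H⁺]/K1 + K2/[H⁺]) = 1 / (1 + 10^-1.60 + 10^-1.80)
   = 1 / (1 + 0.025119 + 0.015849) = 1/1.0410 = 0.9606

α₁ = 0.961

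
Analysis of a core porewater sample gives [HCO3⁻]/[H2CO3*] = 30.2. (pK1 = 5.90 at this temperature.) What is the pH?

pH = 7.38

From K1 = [H⁺][HCO3⁻]/[H2CO3*]:  pH = pK1 + log₁₀([HCO3⁻]/[H2CO3*])
log₁₀(30.2) = +1.480
pH = 5.90 + (+1.480) = 7.38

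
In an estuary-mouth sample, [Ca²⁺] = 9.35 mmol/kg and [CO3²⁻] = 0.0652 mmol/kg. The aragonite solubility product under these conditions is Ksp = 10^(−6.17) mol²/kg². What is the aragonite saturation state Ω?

Ksp = 10^(−6.17) = 6.761×10^-7
Ω = [Ca²⁺][CO3²⁻]/Ksp = (9.35×10^-3)(0.0652×10^-3) / 6.761×10^-7 = 0.902

Ω = 0.902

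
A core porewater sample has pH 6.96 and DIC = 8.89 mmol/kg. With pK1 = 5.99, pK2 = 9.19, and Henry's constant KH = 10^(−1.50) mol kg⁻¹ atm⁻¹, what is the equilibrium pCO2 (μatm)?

pCO2 = 2.71×10^4 μatm

α₀ = 1 / (1 + K1/[H⁺] + K1K2/[H⁺]²) = 1 / (1 + 10^+0.97 + 10^-1.26)
   = 1 / (1 + 9.3325 + 0.054954) = 1/10.387 = 0.09627
[CO2*] = α₀ × DIC = 0.09627 × 8.89 = 0.8558 mmol/kg
pCO2 = [CO2*]/KH = 8.558×10^-4 / 3.162×10^-2 = 2.71×10^4 μatm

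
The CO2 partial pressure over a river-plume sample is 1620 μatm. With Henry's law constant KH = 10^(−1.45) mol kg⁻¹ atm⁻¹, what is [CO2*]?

[CO2*] = 57.5 μmol/kg

KH = 10^(−1.45) = 3.548×10^-2 mol kg⁻¹ atm⁻¹
[CO2*] = KH · pCO2 = 3.548×10^-2 × 1620×10^-6 atm = 5.75×10^-5 mol/kg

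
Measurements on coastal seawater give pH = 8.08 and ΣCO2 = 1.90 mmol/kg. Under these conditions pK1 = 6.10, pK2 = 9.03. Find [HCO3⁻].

[HCO3⁻] = 1.69 mmol/kg

α₁ = 1 / (1 + [H⁺]/K1 + K2/[H⁺]) = 1 / (1 + 10^-1.98 + 10^-0.95)
   = 1 / (1 + 0.010471 + 0.11220) = 1/1.1227 = 0.8907
[HCO3⁻] = α₁ × DIC = 0.8907 × 1.90 = 1.69 mmol/kg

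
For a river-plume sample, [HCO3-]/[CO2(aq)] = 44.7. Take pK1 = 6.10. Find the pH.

From K1 = [H⁺][HCO3-]/[CO2(aq)]:  pH = pK1 + log₁₀([HCO3-]/[CO2(aq)])
log₁₀(44.7) = +1.650
pH = 6.10 + (+1.650) = 7.75

pH = 7.75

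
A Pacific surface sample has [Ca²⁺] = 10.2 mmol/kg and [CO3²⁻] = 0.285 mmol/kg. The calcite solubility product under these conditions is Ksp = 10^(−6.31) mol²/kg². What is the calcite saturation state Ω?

Ω = 5.94

Ksp = 10^(−6.31) = 4.898×10^-7
Ω = [Ca²⁺][CO3²⁻]/Ksp = (10.2×10^-3)(0.285×10^-3) / 4.898×10^-7 = 5.94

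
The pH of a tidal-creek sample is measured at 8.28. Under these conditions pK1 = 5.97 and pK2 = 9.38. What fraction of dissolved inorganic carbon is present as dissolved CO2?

α₀ = 0.00452

α₀ = 1 / (1 + K1/[H⁺] + K1K2/[H⁺]²) = 1 / (1 + 10^+2.31 + 10^+1.21)
   = 1 / (1 + 204.17 + 16.218) = 1/221.39 = 0.004517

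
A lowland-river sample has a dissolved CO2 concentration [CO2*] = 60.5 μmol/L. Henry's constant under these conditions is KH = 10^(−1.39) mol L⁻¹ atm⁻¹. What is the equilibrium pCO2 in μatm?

KH = 10^(−1.39) = 4.074×10^-2 mol L⁻¹ atm⁻¹
pCO2 = [CO2*]/KH = 60.5×10^-6 / 4.074×10^-2 = 1.49×10^-3 atm = 1490 μatm

pCO2 = 1490 μatm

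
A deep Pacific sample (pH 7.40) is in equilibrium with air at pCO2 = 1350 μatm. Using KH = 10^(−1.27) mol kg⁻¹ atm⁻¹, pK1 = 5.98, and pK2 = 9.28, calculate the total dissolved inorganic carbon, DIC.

DIC = 2.00 mmol/kg

[CO2*] = KH · pCO2 = 10^(−1.27) × 1350×10^-6 = 7.250×10^-5 mol/kg
α₀ = 1/(1 + K1/[H⁺] + K1K2/[H⁺]²) = 1/(1 + 10^+1.42 + 10^-0.46) = 0.03617
DIC = [CO2*]/α₀ = 7.250×10^-5 / 0.03617 = 2.00 mmol/kg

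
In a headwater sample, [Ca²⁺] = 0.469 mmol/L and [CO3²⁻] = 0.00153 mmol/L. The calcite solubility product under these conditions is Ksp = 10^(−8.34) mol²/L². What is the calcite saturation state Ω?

Ksp = 10^(−8.34) = 4.571×10^-9
Ω = [Ca²⁺][CO3²⁻]/Ksp = (0.469×10^-3)(0.00153×10^-3) / 4.571×10^-9 = 0.157

Ω = 0.157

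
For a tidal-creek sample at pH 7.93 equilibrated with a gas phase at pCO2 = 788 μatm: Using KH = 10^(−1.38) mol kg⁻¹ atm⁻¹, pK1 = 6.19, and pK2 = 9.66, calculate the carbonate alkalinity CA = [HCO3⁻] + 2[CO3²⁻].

CA = 1.87 mmol/kg

[CO2*] = KH · pCO2 = 10^(−1.38) × 788×10^-6 = 3.285×10^-5 mol/kg
α₀ = 1/(1 + K1/[H⁺] + K1K2/[H⁺]²) = 1/(1 + 10^+1.74 + 10^+0.01) = 0.01755
DIC = [CO2*]/α₀ = 3.285×10^-5 / 0.01755 = 1.872 mmol/kg
CA = (α₁ + 2α₂)·DIC = (0.9645 + 2×0.01796) × 1.872 = 1.87 mmol/kg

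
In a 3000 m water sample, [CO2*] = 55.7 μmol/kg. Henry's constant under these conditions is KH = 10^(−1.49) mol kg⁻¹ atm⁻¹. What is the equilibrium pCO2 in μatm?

pCO2 = 1720 μatm

KH = 10^(−1.49) = 3.236×10^-2 mol kg⁻¹ atm⁻¹
pCO2 = [CO2*]/KH = 55.7×10^-6 / 3.236×10^-2 = 1.72×10^-3 atm = 1720 μatm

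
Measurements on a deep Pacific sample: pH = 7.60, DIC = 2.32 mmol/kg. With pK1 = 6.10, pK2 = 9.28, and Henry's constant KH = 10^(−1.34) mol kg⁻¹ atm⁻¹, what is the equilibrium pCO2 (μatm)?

α₀ = 1 / (1 + K1/[H⁺] + K1K2/[H⁺]²) = 1 / (1 + 10^+1.50 + 10^-0.18)
   = 1 / (1 + 31.623 + 0.66069) = 1/33.283 = 0.03004
[CO2*] = α₀ × DIC = 0.03004 × 2.32 = 0.06970 mmol/kg
pCO2 = [CO2*]/KH = 6.970×10^-5 / 4.571×10^-2 = 1520 μatm

pCO2 = 1520 μatm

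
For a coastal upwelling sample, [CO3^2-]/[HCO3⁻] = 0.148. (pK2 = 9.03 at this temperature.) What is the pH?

pH = 8.20

From K2 = [H⁺][CO3^2-]/[HCO3⁻]:  pH = pK2 + log₁₀([CO3^2-]/[HCO3⁻])
log₁₀(0.148) = -0.830
pH = 9.03 + (-0.830) = 8.20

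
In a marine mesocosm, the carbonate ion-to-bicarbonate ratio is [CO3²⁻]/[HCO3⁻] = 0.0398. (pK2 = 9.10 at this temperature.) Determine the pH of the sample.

From K2 = [H⁺][CO3²⁻]/[HCO3⁻]:  pH = pK2 + log₁₀([CO3²⁻]/[HCO3⁻])
log₁₀(0.0398) = -1.400
pH = 9.10 + (-1.400) = 7.70

pH = 7.70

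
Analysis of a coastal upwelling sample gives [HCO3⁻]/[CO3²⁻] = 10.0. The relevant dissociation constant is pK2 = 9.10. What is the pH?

pH = 8.10

From K2 = [H⁺][CO3²⁻]/[HCO3⁻]:  pH = pK2 − log₁₀([HCO3⁻]/[CO3²⁻])
log₁₀(10.0) = +1.000
pH = 9.10 − (+1.000) = 8.10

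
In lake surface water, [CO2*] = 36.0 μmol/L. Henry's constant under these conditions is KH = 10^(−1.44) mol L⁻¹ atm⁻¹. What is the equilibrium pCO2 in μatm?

pCO2 = 992 μatm

KH = 10^(−1.44) = 3.631×10^-2 mol L⁻¹ atm⁻¹
pCO2 = [CO2*]/KH = 36.0×10^-6 / 3.631×10^-2 = 9.92×10^-4 atm = 992 μatm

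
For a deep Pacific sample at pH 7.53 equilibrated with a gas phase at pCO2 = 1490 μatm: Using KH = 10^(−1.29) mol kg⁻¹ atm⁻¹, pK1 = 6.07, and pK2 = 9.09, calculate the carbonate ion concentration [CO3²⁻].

[CO3²⁻] = 0.0607 mmol/kg

[CO2*] = KH · pCO2 = 10^(−1.29) × 1490×10^-6 = 7.642×10^-5 mol/kg
α₀ = 1/(1 + K1/[H⁺] + K1K2/[H⁺]²) = 1/(1 + 10^+1.46 + 10^-0.10) = 0.03264
DIC = [CO2*]/α₀ = 7.642×10^-5 / 0.03264 = 2.341 mmol/kg
[CO3²⁻] = α₂·DIC; α₂ = 0.02593, so [CO3²⁻] = 0.02593 × 2.341 = 0.0607 mmol/kg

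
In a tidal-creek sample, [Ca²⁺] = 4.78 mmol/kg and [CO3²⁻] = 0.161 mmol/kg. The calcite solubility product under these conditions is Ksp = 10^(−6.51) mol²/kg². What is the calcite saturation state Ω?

Ksp = 10^(−6.51) = 3.090×10^-7
Ω = [Ca²⁺][CO3²⁻]/Ksp = (4.78×10^-3)(0.161×10^-3) / 3.090×10^-7 = 2.49

Ω = 2.49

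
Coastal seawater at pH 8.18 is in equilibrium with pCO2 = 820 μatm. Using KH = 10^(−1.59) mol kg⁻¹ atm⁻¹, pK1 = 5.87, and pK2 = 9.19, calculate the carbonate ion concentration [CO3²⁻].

[CO3²⁻] = 0.421 mmol/kg

[CO2*] = KH · pCO2 = 10^(−1.59) × 820×10^-6 = 2.108×10^-5 mol/kg
α₀ = 1/(1 + K1/[H⁺] + K1K2/[H⁺]²) = 1/(1 + 10^+2.31 + 10^+1.30) = 0.004442
DIC = [CO2*]/α₀ = 2.108×10^-5 / 0.004442 = 4.745 mmol/kg
[CO3²⁻] = α₂·DIC; α₂ = 0.08863, so [CO3²⁻] = 0.08863 × 4.745 = 0.421 mmol/kg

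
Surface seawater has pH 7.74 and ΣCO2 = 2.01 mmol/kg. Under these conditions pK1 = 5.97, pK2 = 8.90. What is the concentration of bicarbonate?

[HCO3⁻] = 1.85 mmol/kg

α₁ = 1 / (1 + [H⁺]/K1 + K2/[H⁺]) = 1 / (1 + 10^-1.77 + 10^-1.16)
   = 1 / (1 + 0.016982 + 0.069183) = 1/1.0862 = 0.9207
[HCO3⁻] = α₁ × DIC = 0.9207 × 2.01 = 1.85 mmol/kg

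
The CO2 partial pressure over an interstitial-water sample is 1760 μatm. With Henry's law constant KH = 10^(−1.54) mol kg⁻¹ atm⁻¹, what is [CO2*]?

KH = 10^(−1.54) = 2.884×10^-2 mol kg⁻¹ atm⁻¹
[CO2*] = KH · pCO2 = 2.884×10^-2 × 1760×10^-6 atm = 5.08×10^-5 mol/kg

[CO2*] = 50.8 μmol/kg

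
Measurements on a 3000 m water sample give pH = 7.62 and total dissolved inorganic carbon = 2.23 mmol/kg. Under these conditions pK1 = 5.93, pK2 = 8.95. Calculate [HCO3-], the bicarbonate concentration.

[HCO3⁻] = 2.09 mmol/kg

α₁ = 1 / (1 + [H⁺]/K1 + K2/[H⁺]) = 1 / (1 + 10^-1.69 + 10^-1.33)
   = 1 / (1 + 0.020417 + 0.046774) = 1/1.0672 = 0.9370
[HCO3⁻] = α₁ × DIC = 0.9370 × 2.23 = 2.09 mmol/kg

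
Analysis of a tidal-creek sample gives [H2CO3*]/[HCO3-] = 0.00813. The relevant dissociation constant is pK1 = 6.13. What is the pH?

pH = 8.22

From K1 = [H⁺][HCO3-]/[H2CO3*]:  pH = pK1 − log₁₀([H2CO3*]/[HCO3-])
log₁₀(0.00813) = -2.090
pH = 6.13 − (-2.090) = 8.22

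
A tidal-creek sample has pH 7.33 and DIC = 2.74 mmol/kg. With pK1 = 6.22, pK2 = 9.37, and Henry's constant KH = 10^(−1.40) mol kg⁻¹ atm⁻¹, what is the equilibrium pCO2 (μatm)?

α₀ = 1 / (1 + K1/[H⁺] + K1K2/[H⁺]²) = 1 / (1 + 10^+1.11 + 10^-0.93)
   = 1 / (1 + 12.882 + 0.11749) = 1/14.000 = 0.07143
[CO2*] = α₀ × DIC = 0.07143 × 2.74 = 0.1957 mmol/kg
pCO2 = [CO2*]/KH = 1.957×10^-4 / 3.981×10^-2 = 4920 μatm

pCO2 = 4920 μatm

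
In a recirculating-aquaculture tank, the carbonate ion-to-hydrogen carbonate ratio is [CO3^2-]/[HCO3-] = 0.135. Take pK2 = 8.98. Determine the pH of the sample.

From K2 = [H⁺][CO3^2-]/[HCO3-]:  pH = pK2 + log₁₀([CO3^2-]/[HCO3-])
log₁₀(0.135) = -0.870
pH = 8.98 + (-0.870) = 8.11

pH = 8.11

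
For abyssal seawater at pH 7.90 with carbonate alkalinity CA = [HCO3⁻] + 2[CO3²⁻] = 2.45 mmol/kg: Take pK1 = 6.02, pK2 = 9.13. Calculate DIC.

DIC = 2.35 mmol/kg

CA = [HCO3⁻] + 2[CO3²⁻] = (α₁ + 2α₂)·DIC
At pH 7.90: [H⁺]/K1 = 10^-1.88 = 0.013183, K2/[H⁺] = 10^-1.23 = 0.058884
α₁ = 1/(1 + 0.013183 + 0.058884) = 1/1.0721 = 0.9328; α₂ = α₁·K2/[H⁺] = 0.05493
α₁ + 2α₂ = 1.0426
DIC = CA / (α₁ + 2α₂) = 2.45 / 1.0426 = 2.35 mmol/kg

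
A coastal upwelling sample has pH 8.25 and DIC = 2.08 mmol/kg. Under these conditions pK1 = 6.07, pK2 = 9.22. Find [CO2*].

[CO2*] = 12.3 μmol/kg

α₀ = 1 / (1 + K1/[H⁺] + K1K2/[H⁺]²) = 1 / (1 + 10^+2.18 + 10^+1.21)
   = 1 / (1 + 151.36 + 16.218) = 1/168.57 = 0.005932
[CO2*] = α₀ × DIC = 0.005932 × 2.08 = 0.0123 mmol/kg = 12.3 μmol/kg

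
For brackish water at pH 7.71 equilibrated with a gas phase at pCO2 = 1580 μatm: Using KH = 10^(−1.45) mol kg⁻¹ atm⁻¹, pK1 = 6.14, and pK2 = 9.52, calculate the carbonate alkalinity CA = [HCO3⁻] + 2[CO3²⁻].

CA = 2.15 mmol/kg

[CO2*] = KH · pCO2 = 10^(−1.45) × 1580×10^-6 = 5.606×10^-5 mol/kg
α₀ = 1/(1 + K1/[H⁺] + K1K2/[H⁺]²) = 1/(1 + 10^+1.57 + 10^-0.24) = 0.02582
DIC = [CO2*]/α₀ = 5.606×10^-5 / 0.02582 = 2.171 mmol/kg
CA = (α₁ + 2α₂)·DIC = (0.9593 + 2×0.01486) × 2.171 = 2.15 mmol/kg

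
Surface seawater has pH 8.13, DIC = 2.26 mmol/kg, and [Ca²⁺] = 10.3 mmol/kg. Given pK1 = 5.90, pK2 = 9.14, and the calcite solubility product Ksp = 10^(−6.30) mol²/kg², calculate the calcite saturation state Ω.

Ω = 4.11

α₂ = 1 / (1 + [H⁺]/K2 + [H⁺]²/(K1K2)) = 1 / (1 + 10^+1.01 + 10^-1.22)
   = 1 / (1 + 10.233 + 0.060256) = 1/11.293 = 0.08855
[CO3²⁻] = α₂ × DIC = 0.08855 × 2.26 = 0.2001 mmol/kg
Ksp = 10^(−6.30) = 5.012×10^-7
Ω = [Ca²⁺][CO3²⁻]/Ksp = (10.3×10^-3)(2.001×10^-4) / 5.012×10^-7 = 4.11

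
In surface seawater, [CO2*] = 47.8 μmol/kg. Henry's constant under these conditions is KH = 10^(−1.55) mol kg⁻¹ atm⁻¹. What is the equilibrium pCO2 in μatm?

KH = 10^(−1.55) = 2.818×10^-2 mol kg⁻¹ atm⁻¹
pCO2 = [CO2*]/KH = 47.8×10^-6 / 2.818×10^-2 = 1.70×10^-3 atm = 1700 μatm

pCO2 = 1700 μatm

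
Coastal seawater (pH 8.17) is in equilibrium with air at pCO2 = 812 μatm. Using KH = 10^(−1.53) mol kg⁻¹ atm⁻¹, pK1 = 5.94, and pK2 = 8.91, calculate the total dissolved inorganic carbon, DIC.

DIC = 4.83 mmol/kg

[CO2*] = KH · pCO2 = 10^(−1.53) × 812×10^-6 = 2.396×10^-5 mol/kg
α₀ = 1/(1 + K1/[H⁺] + K1K2/[H⁺]²) = 1/(1 + 10^+2.23 + 10^+1.49) = 0.004957
DIC = [CO2*]/α₀ = 2.396×10^-5 / 0.004957 = 4.83 mmol/kg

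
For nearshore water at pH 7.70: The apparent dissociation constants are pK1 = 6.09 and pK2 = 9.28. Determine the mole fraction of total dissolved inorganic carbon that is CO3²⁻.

α₂ = 0.0250

α₂ = 1 / (1 + [H⁺]/K2 + [H⁺]²/(K1K2)) = 1 / (1 + 10^+1.58 + 10^-0.03)
   = 1 / (1 + 38.019 + 0.93325) = 1/39.952 = 0.02503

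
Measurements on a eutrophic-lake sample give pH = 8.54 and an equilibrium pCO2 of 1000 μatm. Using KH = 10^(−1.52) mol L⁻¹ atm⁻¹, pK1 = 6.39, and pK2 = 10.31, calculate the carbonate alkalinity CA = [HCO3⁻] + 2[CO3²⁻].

[CO2*] = KH · pCO2 = 10^(−1.52) × 1000×10^-6 = 3.020×10^-5 mol/L
α₀ = 1/(1 + K1/[H⁺] + K1K2/[H⁺]²) = 1/(1 + 10^+2.15 + 10^+0.38) = 0.006913
DIC = [CO2*]/α₀ = 3.020×10^-5 / 0.006913 = 4.368 mmol/L
CA = (α₁ + 2α₂)·DIC = (0.9765 + 2×0.01658) × 4.368 = 4.41 mmol/L

CA = 4.41 mmol/L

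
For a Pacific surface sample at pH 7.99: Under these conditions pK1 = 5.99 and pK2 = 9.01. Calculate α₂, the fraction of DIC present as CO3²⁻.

α₂ = 0.0864

α₂ = 1 / (1 + [H⁺]/K2 + [H⁺]²/(K1K2)) = 1 / (1 + 10^+1.02 + 10^-0.98)
   = 1 / (1 + 10.471 + 0.10471) = 1/11.576 = 0.08639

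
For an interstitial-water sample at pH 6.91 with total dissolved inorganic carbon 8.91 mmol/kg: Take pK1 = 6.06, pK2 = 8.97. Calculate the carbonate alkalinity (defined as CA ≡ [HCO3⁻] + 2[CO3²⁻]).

CA = 7.88 mmol/kg

CA = [HCO3⁻] + 2[CO3²⁻] = (α₁ + 2α₂)·DIC
At pH 6.91: [H⁺]/K1 = 10^-0.85 = 0.14125, K2/[H⁺] = 10^-2.06 = 0.0087096
α₁ = 1/(1 + 0.14125 + 0.0087096) = 1/1.1500 = 0.8696; α₂ = α₁·K2/[H⁺] = 0.007574
α₁ + 2α₂ = 0.8847
CA = 0.8847 × 8.91 = 7.88 mmol/kg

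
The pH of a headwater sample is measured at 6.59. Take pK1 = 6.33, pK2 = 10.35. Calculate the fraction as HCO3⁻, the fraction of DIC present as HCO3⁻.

α₁ = 1 / (1 + [H⁺]/K1 + K2/[H⁺]) = 1 / (1 + 10^-0.26 + 10^-3.76)
   = 1 / (1 + 0.54954 + 0.00017378) = 1/1.5497 = 0.6453

α₁ = 0.645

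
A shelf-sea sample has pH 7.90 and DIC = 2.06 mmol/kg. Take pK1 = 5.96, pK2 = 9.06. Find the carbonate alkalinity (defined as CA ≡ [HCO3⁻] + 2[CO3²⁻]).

CA = 2.17 mmol/kg

CA = [HCO3⁻] + 2[CO3²⁻] = (α₁ + 2α₂)·DIC
At pH 7.90: [H⁺]/K1 = 10^-1.94 = 0.011482, K2/[H⁺] = 10^-1.16 = 0.069183
α₁ = 1/(1 + 0.011482 + 0.069183) = 1/1.0807 = 0.9254; α₂ = α₁·K2/[H⁺] = 0.06402
α₁ + 2α₂ = 1.0534
CA = 1.0534 × 2.06 = 2.17 mmol/kg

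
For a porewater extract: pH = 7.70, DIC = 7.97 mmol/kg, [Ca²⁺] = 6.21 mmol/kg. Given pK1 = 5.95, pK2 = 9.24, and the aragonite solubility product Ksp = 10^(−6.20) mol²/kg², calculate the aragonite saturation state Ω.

Ω = 2.16

α₂ = 1 / (1 + [H⁺]/K2 + [H⁺]²/(K1K2)) = 1 / (1 + 10^+1.54 + 10^-0.21)
   = 1 / (1 + 34.674 + 0.61660) = 1/36.290 = 0.02756
[CO3²⁻] = α₂ × DIC = 0.02756 × 7.97 = 0.2196 mmol/kg
Ksp = 10^(−6.20) = 6.310×10^-7
Ω = [Ca²⁺][CO3²⁻]/Ksp = (6.21×10^-3)(2.196×10^-4) / 6.310×10^-7 = 2.16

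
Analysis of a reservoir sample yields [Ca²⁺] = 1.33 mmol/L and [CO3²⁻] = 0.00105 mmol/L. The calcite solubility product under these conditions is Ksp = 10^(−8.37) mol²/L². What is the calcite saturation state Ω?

Ksp = 10^(−8.37) = 4.266×10^-9
Ω = [Ca²⁺][CO3²⁻]/Ksp = (1.33×10^-3)(0.00105×10^-3) / 4.266×10^-9 = 0.327

Ω = 0.327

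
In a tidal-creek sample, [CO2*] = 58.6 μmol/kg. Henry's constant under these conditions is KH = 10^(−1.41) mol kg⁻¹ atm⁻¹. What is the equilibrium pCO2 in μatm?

KH = 10^(−1.41) = 3.890×10^-2 mol kg⁻¹ atm⁻¹
pCO2 = [CO2*]/KH = 58.6×10^-6 / 3.890×10^-2 = 1.51×10^-3 atm = 1510 μatm

pCO2 = 1510 μatm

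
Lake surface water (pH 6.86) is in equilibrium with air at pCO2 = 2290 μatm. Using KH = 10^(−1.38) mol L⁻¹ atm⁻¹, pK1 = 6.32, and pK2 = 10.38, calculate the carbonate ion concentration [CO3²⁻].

[CO2*] = KH · pCO2 = 10^(−1.38) × 2290×10^-6 = 9.546×10^-5 mol/L
α₀ = 1/(1 + K1/[H⁺] + K1K2/[H⁺]²) = 1/(1 + 10^+0.54 + 10^-2.98) = 0.2238
DIC = [CO2*]/α₀ = 9.546×10^-5 / 0.2238 = 0.4266 mmol/L
[CO3²⁻] = α₂·DIC; α₂ = 0.0002343, so [CO3²⁻] = 0.0002343 × 0.4266 = 0.000100 mmol/L = 0.100 μmol/L

[CO3²⁻] = 0.100 μmol/L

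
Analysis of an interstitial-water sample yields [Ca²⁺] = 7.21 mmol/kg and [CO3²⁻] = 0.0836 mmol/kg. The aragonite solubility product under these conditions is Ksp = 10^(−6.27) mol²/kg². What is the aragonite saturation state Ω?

Ksp = 10^(−6.27) = 5.370×10^-7
Ω = [Ca²⁺][CO3²⁻]/Ksp = (7.21×10^-3)(0.0836×10^-3) / 5.370×10^-7 = 1.12

Ω = 1.12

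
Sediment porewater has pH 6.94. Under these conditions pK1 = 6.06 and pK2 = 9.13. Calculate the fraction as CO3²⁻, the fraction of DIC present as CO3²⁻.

α₂ = 0.00567

α₂ = 1 / (1 + [H⁺]/K2 + [H⁺]²/(K1K2)) = 1 / (1 + 10^+2.19 + 10^+1.31)
   = 1 / (1 + 154.88 + 20.417) = 1/176.30 = 0.005672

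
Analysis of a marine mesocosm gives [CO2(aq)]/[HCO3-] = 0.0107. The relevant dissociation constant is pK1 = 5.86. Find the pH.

From K1 = [H⁺][HCO3-]/[CO2(aq)]:  pH = pK1 − log₁₀([CO2(aq)]/[HCO3-])
log₁₀(0.0107) = -1.971
pH = 5.86 − (-1.971) = 7.83

pH = 7.83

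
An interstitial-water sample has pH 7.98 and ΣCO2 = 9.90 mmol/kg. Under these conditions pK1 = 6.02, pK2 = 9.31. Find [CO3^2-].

α₂ = 1 / (1 + [H⁺]/K2 + [H⁺]²/(K1K2)) = 1 / (1 + 10^+1.33 + 10^-0.63)
   = 1 / (1 + 21.380 + 0.23442) = 1/22.614 = 0.04422
[CO3²⁻] = α₂ × DIC = 0.04422 × 9.90 = 0.438 mmol/kg

[CO3²⁻] = 0.438 mmol/kg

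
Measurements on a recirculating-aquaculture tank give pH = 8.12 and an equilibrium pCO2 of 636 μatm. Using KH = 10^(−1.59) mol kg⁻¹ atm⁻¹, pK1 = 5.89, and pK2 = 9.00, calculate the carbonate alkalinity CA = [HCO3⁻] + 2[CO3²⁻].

[CO2*] = KH · pCO2 = 10^(−1.59) × 636×10^-6 = 1.635×10^-5 mol/kg
α₀ = 1/(1 + K1/[H⁺] + K1K2/[H⁺]²) = 1/(1 + 10^+2.23 + 10^+1.35) = 0.005176
DIC = [CO2*]/α₀ = 1.635×10^-5 / 0.005176 = 3.159 mmol/kg
CA = (α₁ + 2α₂)·DIC = (0.8790 + 2×0.1159) × 3.159 = 3.51 mmol/kg

CA = 3.51 mmol/kg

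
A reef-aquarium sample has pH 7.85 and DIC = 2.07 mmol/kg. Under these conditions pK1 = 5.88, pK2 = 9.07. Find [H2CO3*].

[CO2*] = 0.0207 mmol/kg

α₀ = 1 / (1 + K1/[H⁺] + K1K2/[H⁺]²) = 1 / (1 + 10^+1.97 + 10^+0.75)
   = 1 / (1 + 93.325 + 5.6234) = 1/99.949 = 0.01001
[CO2*] = α₀ × DIC = 0.01001 × 2.07 = 0.0207 mmol/kg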